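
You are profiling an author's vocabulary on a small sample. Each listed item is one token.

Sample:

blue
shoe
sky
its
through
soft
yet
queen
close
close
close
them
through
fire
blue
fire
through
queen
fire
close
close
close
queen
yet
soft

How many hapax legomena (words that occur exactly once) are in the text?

Frequencies: close:6, through:3, queen:3, fire:3, blue:2, soft:2, yet:2, shoe:1, sky:1, its:1, them:1
Hapax (freq=1): its, shoe, sky, them

4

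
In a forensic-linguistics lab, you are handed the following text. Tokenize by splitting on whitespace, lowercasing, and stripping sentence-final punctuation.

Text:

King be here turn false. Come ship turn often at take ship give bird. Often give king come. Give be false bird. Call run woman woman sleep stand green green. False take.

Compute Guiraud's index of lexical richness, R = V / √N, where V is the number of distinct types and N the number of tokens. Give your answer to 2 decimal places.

3.18

N = 32, V = 18.
√N = 5.656854
R = 18 / 5.656854 = 3.18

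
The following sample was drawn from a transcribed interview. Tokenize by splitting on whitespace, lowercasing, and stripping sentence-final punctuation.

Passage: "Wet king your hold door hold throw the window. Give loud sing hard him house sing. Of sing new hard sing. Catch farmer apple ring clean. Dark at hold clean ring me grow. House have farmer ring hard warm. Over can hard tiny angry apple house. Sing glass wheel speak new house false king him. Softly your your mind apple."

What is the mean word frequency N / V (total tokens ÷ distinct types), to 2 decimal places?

N = 60 tokens, V = 37 types.
Mean frequency = N / V = 60 / 37 = 1.62

1.62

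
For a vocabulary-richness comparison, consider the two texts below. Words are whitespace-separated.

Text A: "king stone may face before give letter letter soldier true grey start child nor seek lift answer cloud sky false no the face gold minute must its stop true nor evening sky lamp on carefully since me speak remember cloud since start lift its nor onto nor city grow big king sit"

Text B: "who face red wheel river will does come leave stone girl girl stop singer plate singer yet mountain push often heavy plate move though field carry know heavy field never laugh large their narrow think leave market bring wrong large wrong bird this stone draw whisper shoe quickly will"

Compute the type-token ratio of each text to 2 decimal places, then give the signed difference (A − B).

TTR(A) = 39/52 = 0.75
TTR(B) = 39/49 = 0.80
Difference = 0.75 − 0.80 = -0.05

-0.05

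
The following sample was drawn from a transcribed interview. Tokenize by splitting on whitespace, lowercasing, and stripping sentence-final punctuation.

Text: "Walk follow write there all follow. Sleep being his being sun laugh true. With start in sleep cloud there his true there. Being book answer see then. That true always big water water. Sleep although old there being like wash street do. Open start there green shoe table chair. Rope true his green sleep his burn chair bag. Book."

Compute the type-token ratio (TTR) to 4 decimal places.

0.6271

N = 59 tokens, V = 37 types.
TTR = V / N = 37 / 59 = 0.6271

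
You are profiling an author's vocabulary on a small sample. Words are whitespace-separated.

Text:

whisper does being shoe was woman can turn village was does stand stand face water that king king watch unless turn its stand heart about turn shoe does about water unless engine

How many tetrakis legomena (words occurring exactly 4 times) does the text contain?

Frequencies: does:3, turn:3, stand:3, shoe:2, was:2, water:2, king:2, unless:2, about:2, whisper:1, being:1, woman:1, can:1, village:1, face:1, that:1, watch:1, its:1, heart:1, engine:1
Words with frequency 4: (none)

0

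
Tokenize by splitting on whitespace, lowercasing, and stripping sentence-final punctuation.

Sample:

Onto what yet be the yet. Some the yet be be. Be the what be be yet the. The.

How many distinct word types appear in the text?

Distinct types: {be, onto, some, the, what, yet}
V = 6

6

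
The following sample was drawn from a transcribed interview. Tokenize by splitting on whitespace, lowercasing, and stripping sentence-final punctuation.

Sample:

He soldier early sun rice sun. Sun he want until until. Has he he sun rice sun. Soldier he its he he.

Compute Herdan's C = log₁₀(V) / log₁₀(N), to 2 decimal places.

N = 22, V = 9.
log₁₀(V) = 0.954243, log₁₀(N) = 1.342423
C = 0.954243 / 1.342423 = 0.71

0.71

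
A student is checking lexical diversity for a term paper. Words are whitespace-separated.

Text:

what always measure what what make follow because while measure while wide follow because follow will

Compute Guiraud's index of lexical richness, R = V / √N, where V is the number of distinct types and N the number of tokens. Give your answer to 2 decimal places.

2.25

N = 16, V = 9.
√N = 4.000000
R = 9 / 4.000000 = 2.25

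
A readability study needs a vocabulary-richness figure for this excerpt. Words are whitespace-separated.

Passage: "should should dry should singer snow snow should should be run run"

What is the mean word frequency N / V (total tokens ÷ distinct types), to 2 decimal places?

N = 12 tokens, V = 6 types.
Mean frequency = N / V = 12 / 6 = 2.00

2.00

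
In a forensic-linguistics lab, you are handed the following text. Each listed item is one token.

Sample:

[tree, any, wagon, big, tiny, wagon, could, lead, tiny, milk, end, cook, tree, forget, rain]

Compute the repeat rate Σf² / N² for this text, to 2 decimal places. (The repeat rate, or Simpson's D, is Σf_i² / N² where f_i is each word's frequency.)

0.09

Frequencies: tree:2, wagon:2, tiny:2, any:1, big:1, could:1, lead:1, milk:1, end:1, cook:1, forget:1, rain:1
Σf² = 21; N² = 225
Repeat rate = 21 / 225 = 0.09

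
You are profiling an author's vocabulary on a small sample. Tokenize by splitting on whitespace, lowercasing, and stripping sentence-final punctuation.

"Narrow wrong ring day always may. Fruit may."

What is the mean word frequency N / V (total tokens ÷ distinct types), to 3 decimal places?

1.143

N = 8 tokens, V = 7 types.
Mean frequency = N / V = 8 / 7 = 1.143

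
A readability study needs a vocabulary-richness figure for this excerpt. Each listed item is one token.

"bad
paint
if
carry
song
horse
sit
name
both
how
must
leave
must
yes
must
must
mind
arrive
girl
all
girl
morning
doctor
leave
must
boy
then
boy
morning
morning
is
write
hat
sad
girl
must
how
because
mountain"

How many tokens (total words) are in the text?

Tokens: bad, paint, if, carry, song, horse, sit, name, both, how, must, leave, must, yes, must, must, mind, arrive, girl, all, girl, morning, doctor, leave, must, boy, then, boy, morning, morning, is, write, hat, sad, girl, must, how, because, mountain
N = 39

39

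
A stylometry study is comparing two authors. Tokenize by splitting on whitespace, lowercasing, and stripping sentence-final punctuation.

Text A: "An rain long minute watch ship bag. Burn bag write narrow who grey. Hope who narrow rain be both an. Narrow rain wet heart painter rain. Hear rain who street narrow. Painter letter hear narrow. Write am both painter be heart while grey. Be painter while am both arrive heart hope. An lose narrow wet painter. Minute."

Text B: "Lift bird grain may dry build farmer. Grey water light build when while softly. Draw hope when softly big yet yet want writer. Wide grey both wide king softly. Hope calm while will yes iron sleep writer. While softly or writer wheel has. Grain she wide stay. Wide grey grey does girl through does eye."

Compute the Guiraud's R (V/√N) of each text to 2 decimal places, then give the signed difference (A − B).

A: V=25, N=57, R=3.31
B: V=36, N=55, R=4.85
Difference = 3.31 − 4.85 = -1.54

-1.54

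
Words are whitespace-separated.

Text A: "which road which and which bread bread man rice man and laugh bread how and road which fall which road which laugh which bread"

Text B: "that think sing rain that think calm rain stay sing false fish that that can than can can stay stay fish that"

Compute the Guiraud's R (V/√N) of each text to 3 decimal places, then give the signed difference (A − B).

A: V=9, N=24, R=1.837
B: V=10, N=22, R=2.132
Difference = 1.837 − 2.132 = -0.295

-0.295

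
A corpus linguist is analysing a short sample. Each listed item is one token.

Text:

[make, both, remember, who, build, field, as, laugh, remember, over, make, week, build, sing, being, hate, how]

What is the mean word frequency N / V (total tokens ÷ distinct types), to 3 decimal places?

N = 17 tokens, V = 14 types.
Mean frequency = N / V = 17 / 14 = 1.214

1.214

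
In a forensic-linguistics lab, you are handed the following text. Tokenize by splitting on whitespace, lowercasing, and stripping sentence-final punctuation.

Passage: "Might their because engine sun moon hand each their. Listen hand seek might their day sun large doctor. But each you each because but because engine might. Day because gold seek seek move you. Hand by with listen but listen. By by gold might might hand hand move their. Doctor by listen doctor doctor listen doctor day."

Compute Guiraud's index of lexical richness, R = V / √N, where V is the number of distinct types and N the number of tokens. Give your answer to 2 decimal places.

N = 57, V = 19.
√N = 7.549834
R = 19 / 7.549834 = 2.52

2.52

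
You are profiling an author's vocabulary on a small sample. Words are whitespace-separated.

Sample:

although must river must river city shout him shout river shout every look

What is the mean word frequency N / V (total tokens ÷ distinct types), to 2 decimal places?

1.63

N = 13 tokens, V = 8 types.
Mean frequency = N / V = 13 / 8 = 1.63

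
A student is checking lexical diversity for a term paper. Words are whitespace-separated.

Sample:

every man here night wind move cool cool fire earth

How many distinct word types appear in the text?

9

Distinct types: {cool, earth, every, fire, here, man, move, night, wind}
V = 9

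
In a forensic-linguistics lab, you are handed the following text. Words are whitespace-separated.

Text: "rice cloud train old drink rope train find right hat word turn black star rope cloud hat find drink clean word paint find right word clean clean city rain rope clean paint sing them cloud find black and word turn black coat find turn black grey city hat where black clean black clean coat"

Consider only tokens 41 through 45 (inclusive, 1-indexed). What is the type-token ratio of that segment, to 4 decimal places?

0.8000

Segment tokens 41–45: black, coat, find, turn, black
Segment N = 5, segment V = 4.
TTR = 4 / 5 = 0.8000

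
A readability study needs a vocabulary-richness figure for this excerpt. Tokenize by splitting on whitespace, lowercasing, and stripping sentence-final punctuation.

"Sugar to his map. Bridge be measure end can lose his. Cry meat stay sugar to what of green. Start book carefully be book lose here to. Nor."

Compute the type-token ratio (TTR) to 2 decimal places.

N = 28 tokens, V = 21 types.
TTR = V / N = 21 / 28 = 0.75

0.75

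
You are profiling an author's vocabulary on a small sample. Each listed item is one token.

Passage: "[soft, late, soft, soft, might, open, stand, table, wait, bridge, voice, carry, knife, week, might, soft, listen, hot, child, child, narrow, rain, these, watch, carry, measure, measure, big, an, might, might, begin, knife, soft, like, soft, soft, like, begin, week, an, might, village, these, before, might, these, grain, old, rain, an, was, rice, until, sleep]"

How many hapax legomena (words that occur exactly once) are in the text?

20

Frequencies: soft:7, might:6, these:3, an:3, carry:2, knife:2, week:2, child:2, rain:2, measure:2, begin:2, like:2, late:1, open:1, stand:1, table:1, wait:1, bridge:1, voice:1, listen:1, … (12 more, each freq 1)
Hapax (freq=1): before, big, bridge, grain, hot, late, listen, narrow, old, open, rice, sleep, stand, table, until, village, voice, wait, was, watch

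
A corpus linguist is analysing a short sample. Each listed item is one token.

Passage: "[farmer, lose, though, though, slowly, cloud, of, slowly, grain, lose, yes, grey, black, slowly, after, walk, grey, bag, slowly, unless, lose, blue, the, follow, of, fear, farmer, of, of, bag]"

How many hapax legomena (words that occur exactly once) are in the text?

11

Frequencies: slowly:4, of:4, lose:3, farmer:2, though:2, grey:2, bag:2, cloud:1, grain:1, yes:1, black:1, after:1, walk:1, unless:1, blue:1, the:1, follow:1, fear:1
Hapax (freq=1): after, black, blue, cloud, fear, follow, grain, the, unless, walk, yes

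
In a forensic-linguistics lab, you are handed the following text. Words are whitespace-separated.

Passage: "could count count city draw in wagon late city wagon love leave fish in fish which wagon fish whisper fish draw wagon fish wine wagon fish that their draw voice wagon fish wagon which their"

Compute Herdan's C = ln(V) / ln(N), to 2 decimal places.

0.78

N = 35, V = 16.
ln(V) = 2.772589, ln(N) = 3.555348
C = 2.772589 / 3.555348 = 0.78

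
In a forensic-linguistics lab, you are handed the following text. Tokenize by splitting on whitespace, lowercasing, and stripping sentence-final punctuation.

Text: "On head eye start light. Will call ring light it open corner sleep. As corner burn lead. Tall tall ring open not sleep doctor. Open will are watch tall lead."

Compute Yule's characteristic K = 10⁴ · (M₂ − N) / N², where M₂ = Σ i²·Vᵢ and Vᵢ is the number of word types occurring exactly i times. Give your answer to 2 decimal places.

266.67

Frequencies: open:3, tall:3, light:2, will:2, ring:2, corner:2, sleep:2, lead:2, on:1, head:1, eye:1, start:1, call:1, it:1, as:1, burn:1, not:1, doctor:1, are:1, watch:1
N = 30. Frequency spectrum: V_1=12, V_2=6, V_3=2
M₂ = 1²·12 + 2²·6 + 3²·2 = 54
K = 10000 × (54 − 30) / 30² = 266.67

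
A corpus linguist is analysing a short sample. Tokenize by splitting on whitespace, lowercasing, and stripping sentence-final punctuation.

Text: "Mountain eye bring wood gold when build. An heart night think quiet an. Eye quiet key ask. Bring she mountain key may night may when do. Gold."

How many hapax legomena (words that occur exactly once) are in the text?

7

Frequencies: mountain:2, eye:2, bring:2, gold:2, when:2, an:2, night:2, quiet:2, key:2, may:2, wood:1, build:1, heart:1, think:1, ask:1, she:1, do:1
Hapax (freq=1): ask, build, do, heart, she, think, wood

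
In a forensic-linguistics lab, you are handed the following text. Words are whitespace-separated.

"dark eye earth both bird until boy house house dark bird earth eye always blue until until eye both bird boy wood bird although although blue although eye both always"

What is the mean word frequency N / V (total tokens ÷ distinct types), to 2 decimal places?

N = 30 tokens, V = 12 types.
Mean frequency = N / V = 30 / 12 = 2.50

2.50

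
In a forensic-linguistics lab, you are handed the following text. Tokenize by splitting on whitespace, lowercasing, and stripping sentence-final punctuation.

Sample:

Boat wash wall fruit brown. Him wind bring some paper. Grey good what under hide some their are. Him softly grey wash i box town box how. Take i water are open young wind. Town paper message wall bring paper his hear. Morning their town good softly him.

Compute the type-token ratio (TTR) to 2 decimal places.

0.63

N = 48 tokens, V = 30 types.
TTR = V / N = 30 / 48 = 0.63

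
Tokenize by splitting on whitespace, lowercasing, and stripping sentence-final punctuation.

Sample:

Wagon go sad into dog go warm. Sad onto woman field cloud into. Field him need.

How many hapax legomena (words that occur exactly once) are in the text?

8

Frequencies: go:2, sad:2, into:2, field:2, wagon:1, dog:1, warm:1, onto:1, woman:1, cloud:1, him:1, need:1
Hapax (freq=1): cloud, dog, him, need, onto, wagon, warm, woman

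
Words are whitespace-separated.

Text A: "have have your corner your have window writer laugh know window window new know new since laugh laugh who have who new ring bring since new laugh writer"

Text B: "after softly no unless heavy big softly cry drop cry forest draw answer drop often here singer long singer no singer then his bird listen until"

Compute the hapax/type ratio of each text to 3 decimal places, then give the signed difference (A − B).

A: hapax=3, V=12, ratio=0.250
B: hapax=15, V=20, ratio=0.750
Difference = 0.250 − 0.750 = -0.500

-0.500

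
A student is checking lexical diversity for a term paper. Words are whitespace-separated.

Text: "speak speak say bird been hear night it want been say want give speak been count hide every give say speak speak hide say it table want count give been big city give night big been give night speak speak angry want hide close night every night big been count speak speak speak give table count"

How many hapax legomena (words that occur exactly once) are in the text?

5

Frequencies: speak:10, been:6, give:6, night:5, say:4, want:4, count:4, hide:3, big:3, it:2, every:2, table:2, bird:1, hear:1, city:1, angry:1, close:1
Hapax (freq=1): angry, bird, city, close, hear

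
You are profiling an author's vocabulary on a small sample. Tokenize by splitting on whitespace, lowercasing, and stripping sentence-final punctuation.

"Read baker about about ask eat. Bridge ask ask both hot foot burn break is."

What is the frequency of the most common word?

3

Frequencies: ask:3, about:2, read:1, baker:1, eat:1, bridge:1, both:1, hot:1, foot:1, burn:1, break:1, is:1
Most common: 'ask' with frequency 3.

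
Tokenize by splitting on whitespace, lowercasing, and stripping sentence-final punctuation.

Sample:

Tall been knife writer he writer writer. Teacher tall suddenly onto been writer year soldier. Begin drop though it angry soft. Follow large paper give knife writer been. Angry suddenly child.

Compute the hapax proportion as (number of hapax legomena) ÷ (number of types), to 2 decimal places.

Frequencies: writer:5, been:3, tall:2, knife:2, suddenly:2, angry:2, he:1, teacher:1, onto:1, year:1, soldier:1, begin:1, drop:1, though:1, it:1, soft:1, follow:1, large:1, paper:1, give:1, … (1 more, each freq 1)
Hapax count = 15; type count = 21.
Ratio = 15 / 21 = 0.71

0.71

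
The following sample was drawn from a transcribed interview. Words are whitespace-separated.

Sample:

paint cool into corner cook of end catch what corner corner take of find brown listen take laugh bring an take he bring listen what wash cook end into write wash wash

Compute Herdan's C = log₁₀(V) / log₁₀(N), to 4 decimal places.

N = 32, V = 19.
log₁₀(V) = 1.278754, log₁₀(N) = 1.505150
C = 1.278754 / 1.505150 = 0.8496

0.8496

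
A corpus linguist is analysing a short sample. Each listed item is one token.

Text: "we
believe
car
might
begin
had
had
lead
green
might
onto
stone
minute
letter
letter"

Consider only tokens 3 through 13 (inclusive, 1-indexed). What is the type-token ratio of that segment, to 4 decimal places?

0.8182

Segment tokens 3–13: car, might, begin, had, had, lead, green, might, onto, stone, minute
Segment N = 11, segment V = 9.
TTR = 9 / 11 = 0.8182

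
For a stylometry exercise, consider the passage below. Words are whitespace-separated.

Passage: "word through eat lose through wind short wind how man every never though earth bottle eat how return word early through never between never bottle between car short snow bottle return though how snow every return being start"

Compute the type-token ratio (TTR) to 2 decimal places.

0.53

N = 38 tokens, V = 20 types.
TTR = V / N = 20 / 38 = 0.53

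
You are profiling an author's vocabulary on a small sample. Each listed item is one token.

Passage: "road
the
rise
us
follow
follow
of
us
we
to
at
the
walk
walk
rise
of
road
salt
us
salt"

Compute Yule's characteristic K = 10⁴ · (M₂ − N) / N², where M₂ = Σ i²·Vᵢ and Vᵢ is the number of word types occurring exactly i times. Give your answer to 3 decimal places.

500.000

Frequencies: us:3, road:2, the:2, rise:2, follow:2, of:2, walk:2, salt:2, we:1, to:1, at:1
N = 20. Frequency spectrum: V_1=3, V_2=7, V_3=1
M₂ = 1²·3 + 2²·7 + 3²·1 = 40
K = 10000 × (40 − 20) / 20² = 500.000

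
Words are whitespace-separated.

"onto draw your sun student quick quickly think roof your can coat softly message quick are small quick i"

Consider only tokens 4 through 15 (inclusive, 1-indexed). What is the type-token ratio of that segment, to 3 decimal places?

Segment tokens 4–15: sun, student, quick, quickly, think, roof, your, can, coat, softly, message, quick
Segment N = 12, segment V = 11.
TTR = 11 / 12 = 0.917

0.917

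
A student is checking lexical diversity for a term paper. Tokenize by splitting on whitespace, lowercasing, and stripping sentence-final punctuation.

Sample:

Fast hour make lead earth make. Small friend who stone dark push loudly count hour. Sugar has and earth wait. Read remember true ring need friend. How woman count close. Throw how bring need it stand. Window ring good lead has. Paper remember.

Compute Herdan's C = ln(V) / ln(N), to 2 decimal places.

N = 43, V = 32.
ln(V) = 3.465736, ln(N) = 3.761200
C = 3.465736 / 3.761200 = 0.92

0.92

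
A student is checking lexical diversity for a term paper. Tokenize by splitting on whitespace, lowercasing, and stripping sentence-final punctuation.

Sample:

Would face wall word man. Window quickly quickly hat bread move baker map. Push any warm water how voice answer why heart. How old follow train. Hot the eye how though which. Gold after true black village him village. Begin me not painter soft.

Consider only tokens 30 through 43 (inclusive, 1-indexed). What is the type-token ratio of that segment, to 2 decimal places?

Segment tokens 30–43: how, though, which, gold, after, true, black, village, him, village, begin, me, not, painter
Segment N = 14, segment V = 13.
TTR = 13 / 14 = 0.93

0.93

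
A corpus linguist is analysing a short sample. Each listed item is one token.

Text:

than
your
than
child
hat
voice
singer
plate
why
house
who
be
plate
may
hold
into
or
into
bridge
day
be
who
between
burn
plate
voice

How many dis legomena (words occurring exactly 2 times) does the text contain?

Frequencies: plate:3, than:2, voice:2, who:2, be:2, into:2, your:1, child:1, hat:1, singer:1, why:1, house:1, may:1, hold:1, or:1, bridge:1, day:1, between:1, burn:1
Words with frequency 2: be, into, than, voice, who

5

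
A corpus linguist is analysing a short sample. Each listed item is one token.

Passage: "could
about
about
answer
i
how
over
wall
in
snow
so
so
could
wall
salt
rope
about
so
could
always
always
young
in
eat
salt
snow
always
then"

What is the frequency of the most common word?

Frequencies: could:3, about:3, so:3, always:3, wall:2, in:2, snow:2, salt:2, answer:1, i:1, how:1, over:1, rope:1, young:1, eat:1, then:1
Most common: 'could' with frequency 3.

3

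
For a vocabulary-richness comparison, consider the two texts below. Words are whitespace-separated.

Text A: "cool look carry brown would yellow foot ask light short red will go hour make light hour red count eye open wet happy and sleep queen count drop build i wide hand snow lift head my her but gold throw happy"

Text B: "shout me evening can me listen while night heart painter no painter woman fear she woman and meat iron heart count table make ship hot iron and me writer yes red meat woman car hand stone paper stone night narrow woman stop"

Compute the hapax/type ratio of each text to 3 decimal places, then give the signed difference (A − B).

A: hapax=31, V=36, ratio=0.861
B: hapax=21, V=30, ratio=0.700
Difference = 0.861 − 0.700 = 0.161

0.161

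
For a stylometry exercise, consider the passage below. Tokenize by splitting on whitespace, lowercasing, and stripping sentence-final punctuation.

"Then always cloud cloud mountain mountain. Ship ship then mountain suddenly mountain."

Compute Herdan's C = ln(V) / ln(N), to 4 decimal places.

0.7211

N = 12, V = 6.
ln(V) = 1.791759, ln(N) = 2.484907
C = 1.791759 / 2.484907 = 0.7211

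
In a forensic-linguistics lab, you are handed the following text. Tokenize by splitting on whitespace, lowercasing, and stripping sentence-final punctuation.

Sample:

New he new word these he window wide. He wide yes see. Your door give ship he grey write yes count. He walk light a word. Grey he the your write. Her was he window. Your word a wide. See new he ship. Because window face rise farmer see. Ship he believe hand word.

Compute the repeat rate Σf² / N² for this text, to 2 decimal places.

Frequencies: he:9, word:4, new:3, window:3, wide:3, see:3, your:3, ship:3, yes:2, grey:2, write:2, a:2, these:1, door:1, give:1, count:1, walk:1, light:1, the:1, her:1, … (7 more, each freq 1)
Σf² = 182; N² = 2916
Repeat rate = 182 / 2916 = 0.06

0.06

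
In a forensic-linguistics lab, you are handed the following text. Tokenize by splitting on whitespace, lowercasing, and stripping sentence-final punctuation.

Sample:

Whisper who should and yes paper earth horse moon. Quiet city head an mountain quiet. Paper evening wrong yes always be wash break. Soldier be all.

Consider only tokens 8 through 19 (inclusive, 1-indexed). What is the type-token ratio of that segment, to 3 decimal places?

Segment tokens 8–19: horse, moon, quiet, city, head, an, mountain, quiet, paper, evening, wrong, yes
Segment N = 12, segment V = 11.
TTR = 11 / 12 = 0.917

0.917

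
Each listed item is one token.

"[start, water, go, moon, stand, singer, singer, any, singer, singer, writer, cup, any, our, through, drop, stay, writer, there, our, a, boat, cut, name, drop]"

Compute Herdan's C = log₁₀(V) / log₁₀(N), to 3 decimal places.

N = 25, V = 18.
log₁₀(V) = 1.255273, log₁₀(N) = 1.397940
C = 1.255273 / 1.397940 = 0.898

0.898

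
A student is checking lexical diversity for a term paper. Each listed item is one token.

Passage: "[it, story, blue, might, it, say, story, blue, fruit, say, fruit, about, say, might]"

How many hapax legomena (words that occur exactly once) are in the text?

Frequencies: say:3, it:2, story:2, blue:2, might:2, fruit:2, about:1
Hapax (freq=1): about

1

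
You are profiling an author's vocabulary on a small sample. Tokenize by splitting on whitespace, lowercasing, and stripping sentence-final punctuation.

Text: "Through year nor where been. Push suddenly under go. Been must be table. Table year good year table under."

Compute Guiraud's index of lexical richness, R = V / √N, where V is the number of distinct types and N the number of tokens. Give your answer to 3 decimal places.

N = 19, V = 13.
√N = 4.358899
R = 13 / 4.358899 = 2.982

2.982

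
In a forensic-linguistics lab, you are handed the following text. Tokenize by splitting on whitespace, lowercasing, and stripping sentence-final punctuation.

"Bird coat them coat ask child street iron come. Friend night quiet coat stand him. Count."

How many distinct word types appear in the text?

14

Distinct types: {ask, bird, child, coat, come, count, friend, him, iron, night, quiet, stand, street, them}
V = 14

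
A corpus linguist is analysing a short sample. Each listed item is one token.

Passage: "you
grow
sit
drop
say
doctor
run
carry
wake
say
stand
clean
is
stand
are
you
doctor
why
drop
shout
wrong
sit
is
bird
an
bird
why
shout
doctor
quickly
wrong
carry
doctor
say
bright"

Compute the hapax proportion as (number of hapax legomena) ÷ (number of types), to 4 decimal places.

0.4000

Frequencies: doctor:4, say:3, you:2, sit:2, drop:2, carry:2, stand:2, is:2, why:2, shout:2, wrong:2, bird:2, grow:1, run:1, wake:1, clean:1, are:1, an:1, quickly:1, bright:1
Hapax count = 8; type count = 20.
Ratio = 8 / 20 = 0.4000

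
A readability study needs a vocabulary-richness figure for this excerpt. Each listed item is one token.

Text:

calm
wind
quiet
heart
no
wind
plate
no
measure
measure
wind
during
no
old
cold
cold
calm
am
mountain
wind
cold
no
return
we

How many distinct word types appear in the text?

Distinct types: {am, calm, cold, during, heart, measure, mountain, no, old, plate, quiet, return, we, wind}
V = 14

14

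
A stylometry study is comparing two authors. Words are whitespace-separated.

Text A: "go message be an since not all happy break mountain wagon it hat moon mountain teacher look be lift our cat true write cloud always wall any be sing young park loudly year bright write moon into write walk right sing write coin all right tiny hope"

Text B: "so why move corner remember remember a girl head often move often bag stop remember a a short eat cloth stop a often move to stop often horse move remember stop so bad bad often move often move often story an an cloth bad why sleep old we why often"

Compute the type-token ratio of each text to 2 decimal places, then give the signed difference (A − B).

0.35

TTR(A) = 37/47 = 0.79
TTR(B) = 22/50 = 0.44
Difference = 0.79 − 0.44 = 0.35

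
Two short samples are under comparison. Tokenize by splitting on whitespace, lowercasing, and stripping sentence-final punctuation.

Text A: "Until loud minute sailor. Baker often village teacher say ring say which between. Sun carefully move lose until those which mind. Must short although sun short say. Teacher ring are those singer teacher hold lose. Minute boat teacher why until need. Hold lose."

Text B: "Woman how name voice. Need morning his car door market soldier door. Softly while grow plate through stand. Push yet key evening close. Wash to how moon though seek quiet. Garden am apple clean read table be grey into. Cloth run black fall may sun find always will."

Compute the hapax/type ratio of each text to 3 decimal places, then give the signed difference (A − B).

-0.364

A: hapax=16, V=27, ratio=0.593
B: hapax=44, V=46, ratio=0.957
Difference = 0.593 − 0.957 = -0.364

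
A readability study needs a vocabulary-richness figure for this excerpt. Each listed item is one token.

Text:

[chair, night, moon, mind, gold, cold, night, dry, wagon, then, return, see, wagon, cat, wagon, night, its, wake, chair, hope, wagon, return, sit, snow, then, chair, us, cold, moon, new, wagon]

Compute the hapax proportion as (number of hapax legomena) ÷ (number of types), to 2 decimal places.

Frequencies: wagon:5, chair:3, night:3, moon:2, cold:2, then:2, return:2, mind:1, gold:1, dry:1, see:1, cat:1, its:1, wake:1, hope:1, sit:1, snow:1, us:1, new:1
Hapax count = 12; type count = 19.
Ratio = 12 / 19 = 0.63

0.63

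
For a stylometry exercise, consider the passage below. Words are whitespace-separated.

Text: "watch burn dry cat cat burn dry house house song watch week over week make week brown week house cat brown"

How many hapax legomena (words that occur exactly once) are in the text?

Frequencies: week:4, cat:3, house:3, watch:2, burn:2, dry:2, brown:2, song:1, over:1, make:1
Hapax (freq=1): make, over, song

3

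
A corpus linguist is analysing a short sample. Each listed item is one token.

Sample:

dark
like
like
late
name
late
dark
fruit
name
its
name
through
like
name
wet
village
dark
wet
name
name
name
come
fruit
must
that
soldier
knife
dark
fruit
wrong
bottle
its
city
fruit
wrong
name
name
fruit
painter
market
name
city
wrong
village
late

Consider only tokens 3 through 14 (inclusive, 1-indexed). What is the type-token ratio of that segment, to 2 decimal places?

Segment tokens 3–14: like, late, name, late, dark, fruit, name, its, name, through, like, name
Segment N = 12, segment V = 7.
TTR = 7 / 12 = 0.58

0.58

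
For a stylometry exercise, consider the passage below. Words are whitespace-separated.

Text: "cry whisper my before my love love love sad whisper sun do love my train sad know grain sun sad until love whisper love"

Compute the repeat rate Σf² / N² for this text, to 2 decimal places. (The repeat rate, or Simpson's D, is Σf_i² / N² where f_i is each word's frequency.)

0.13

Frequencies: love:6, whisper:3, my:3, sad:3, sun:2, cry:1, before:1, do:1, train:1, know:1, grain:1, until:1
Σf² = 74; N² = 576
Repeat rate = 74 / 576 = 0.13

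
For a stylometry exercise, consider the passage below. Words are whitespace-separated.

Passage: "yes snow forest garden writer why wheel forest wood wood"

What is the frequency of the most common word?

Frequencies: forest:2, wood:2, yes:1, snow:1, garden:1, writer:1, why:1, wheel:1
Most common: 'forest' with frequency 2.

2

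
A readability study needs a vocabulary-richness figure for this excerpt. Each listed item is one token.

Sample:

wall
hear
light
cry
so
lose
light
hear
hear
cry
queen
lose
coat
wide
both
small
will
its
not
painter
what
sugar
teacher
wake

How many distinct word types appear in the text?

Distinct types: {both, coat, cry, hear, its, light, lose, not, painter, queen, small, so, sugar, teacher, wake, wall, what, wide, will}
V = 19

19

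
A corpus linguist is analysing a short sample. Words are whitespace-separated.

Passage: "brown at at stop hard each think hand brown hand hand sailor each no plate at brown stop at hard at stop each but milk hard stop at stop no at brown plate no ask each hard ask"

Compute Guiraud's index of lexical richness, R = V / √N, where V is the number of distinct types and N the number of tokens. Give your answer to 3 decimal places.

N = 38, V = 13.
√N = 6.164414
R = 13 / 6.164414 = 2.109

2.109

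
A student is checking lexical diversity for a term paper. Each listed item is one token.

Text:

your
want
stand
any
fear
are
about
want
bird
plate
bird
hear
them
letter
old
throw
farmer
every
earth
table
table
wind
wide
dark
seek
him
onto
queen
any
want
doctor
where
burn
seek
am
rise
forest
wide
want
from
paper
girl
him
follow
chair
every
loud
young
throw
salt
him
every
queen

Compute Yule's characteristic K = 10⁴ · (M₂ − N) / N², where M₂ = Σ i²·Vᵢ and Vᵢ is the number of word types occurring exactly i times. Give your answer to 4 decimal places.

135.2795

Frequencies: want:4, every:3, him:3, any:2, bird:2, throw:2, table:2, wide:2, seek:2, queen:2, your:1, stand:1, fear:1, are:1, about:1, plate:1, hear:1, them:1, letter:1, old:1, … (19 more, each freq 1)
N = 53. Frequency spectrum: V_1=29, V_2=7, V_3=2, V_4=1
M₂ = 1²·29 + 2²·7 + 3²·2 + 4²·1 = 91
K = 10000 × (91 − 53) / 53² = 135.2795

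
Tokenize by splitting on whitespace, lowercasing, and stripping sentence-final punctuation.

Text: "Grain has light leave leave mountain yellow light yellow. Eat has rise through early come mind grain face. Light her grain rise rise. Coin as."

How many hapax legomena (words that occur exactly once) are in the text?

10

Frequencies: grain:3, light:3, rise:3, has:2, leave:2, yellow:2, mountain:1, eat:1, through:1, early:1, come:1, mind:1, face:1, her:1, coin:1, as:1
Hapax (freq=1): as, coin, come, early, eat, face, her, mind, mountain, through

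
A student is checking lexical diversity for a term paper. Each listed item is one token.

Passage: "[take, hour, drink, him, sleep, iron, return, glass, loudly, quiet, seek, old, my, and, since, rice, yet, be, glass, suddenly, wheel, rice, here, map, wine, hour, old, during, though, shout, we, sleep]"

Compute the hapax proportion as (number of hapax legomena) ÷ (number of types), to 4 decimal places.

0.8148

Frequencies: hour:2, sleep:2, glass:2, old:2, rice:2, take:1, drink:1, him:1, iron:1, return:1, loudly:1, quiet:1, seek:1, my:1, and:1, since:1, yet:1, be:1, suddenly:1, wheel:1, … (7 more, each freq 1)
Hapax count = 22; type count = 27.
Ratio = 22 / 27 = 0.8148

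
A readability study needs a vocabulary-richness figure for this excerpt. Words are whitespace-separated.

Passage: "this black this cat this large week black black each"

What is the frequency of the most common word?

Frequencies: this:3, black:3, cat:1, large:1, week:1, each:1
Most common: 'this' with frequency 3.

3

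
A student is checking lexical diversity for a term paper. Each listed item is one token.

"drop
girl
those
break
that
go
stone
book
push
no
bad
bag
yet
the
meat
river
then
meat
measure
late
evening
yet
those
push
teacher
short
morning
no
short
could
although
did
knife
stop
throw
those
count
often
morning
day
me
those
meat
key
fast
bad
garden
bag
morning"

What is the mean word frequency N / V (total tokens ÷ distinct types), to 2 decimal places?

1.36

N = 49 tokens, V = 36 types.
Mean frequency = N / V = 49 / 36 = 1.36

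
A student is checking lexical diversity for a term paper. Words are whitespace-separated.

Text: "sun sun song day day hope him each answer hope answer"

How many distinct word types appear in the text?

7

Distinct types: {answer, day, each, him, hope, song, sun}
V = 7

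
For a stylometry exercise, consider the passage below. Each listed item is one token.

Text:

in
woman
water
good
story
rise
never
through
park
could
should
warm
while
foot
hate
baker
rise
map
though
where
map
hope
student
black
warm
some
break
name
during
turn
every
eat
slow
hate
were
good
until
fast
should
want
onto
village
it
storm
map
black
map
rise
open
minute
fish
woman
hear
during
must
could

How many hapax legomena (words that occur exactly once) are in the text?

Frequencies: map:4, rise:3, woman:2, good:2, could:2, should:2, warm:2, hate:2, black:2, during:2, in:1, water:1, story:1, never:1, through:1, park:1, while:1, foot:1, baker:1, though:1, … (23 more, each freq 1)
Hapax (freq=1): baker, break, eat, every, fast, fish, foot, hear, hope, in, it, minute, must, name, never, onto, open, park, slow, some, storm, story, student, though, through, turn, until, village, want, water, were, where, while

33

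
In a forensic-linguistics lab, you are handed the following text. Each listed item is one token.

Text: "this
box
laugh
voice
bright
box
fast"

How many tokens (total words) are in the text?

7

Tokens: this, box, laugh, voice, bright, box, fast
N = 7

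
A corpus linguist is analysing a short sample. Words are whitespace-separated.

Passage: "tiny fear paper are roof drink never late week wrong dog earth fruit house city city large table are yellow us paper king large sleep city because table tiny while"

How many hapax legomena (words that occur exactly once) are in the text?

Frequencies: city:3, tiny:2, paper:2, are:2, large:2, table:2, fear:1, roof:1, drink:1, never:1, late:1, week:1, wrong:1, dog:1, earth:1, fruit:1, house:1, yellow:1, us:1, king:1, … (3 more, each freq 1)
Hapax (freq=1): because, dog, drink, earth, fear, fruit, house, king, late, never, roof, sleep, us, week, while, wrong, yellow

17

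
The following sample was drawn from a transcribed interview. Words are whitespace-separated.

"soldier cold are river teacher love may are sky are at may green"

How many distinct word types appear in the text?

Distinct types: {are, at, cold, green, love, may, river, sky, soldier, teacher}
V = 10

10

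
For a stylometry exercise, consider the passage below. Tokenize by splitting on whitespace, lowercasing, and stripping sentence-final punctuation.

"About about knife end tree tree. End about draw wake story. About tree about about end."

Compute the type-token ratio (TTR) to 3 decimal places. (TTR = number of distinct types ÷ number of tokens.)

0.438

N = 16 tokens, V = 7 types.
TTR = V / N = 7 / 16 = 0.438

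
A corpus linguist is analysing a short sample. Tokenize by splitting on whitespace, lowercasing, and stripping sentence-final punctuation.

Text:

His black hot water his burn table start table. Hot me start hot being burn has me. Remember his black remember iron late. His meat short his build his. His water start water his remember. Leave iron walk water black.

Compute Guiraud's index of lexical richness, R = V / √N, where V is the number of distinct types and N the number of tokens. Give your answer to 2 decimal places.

N = 40, V = 18.
√N = 6.324555
R = 18 / 6.324555 = 2.85

2.85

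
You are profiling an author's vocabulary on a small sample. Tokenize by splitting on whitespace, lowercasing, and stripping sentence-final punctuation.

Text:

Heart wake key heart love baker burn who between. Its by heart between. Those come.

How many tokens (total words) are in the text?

15

Tokens: heart, wake, key, heart, love, baker, burn, who, between, its, by, heart, between, those, come
N = 15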